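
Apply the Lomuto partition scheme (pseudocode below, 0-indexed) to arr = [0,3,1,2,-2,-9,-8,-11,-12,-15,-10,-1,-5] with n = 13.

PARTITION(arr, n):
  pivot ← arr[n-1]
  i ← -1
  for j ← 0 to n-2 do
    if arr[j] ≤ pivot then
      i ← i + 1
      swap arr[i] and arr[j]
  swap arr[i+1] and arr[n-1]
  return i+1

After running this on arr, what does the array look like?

[-9,-8,-11,-12,-15,-10,-5,1,2,-2,0,-1,3]

pivot = arr[12] = -5; i = -1
j=0: arr[0]=0 > -5 → no swap
j=1: arr[1]=3 > -5 → no swap
j=2: arr[2]=1 > -5 → no swap
j=3: arr[3]=2 > -5 → no swap
j=4: arr[4]=-2 > -5 → no swap
j=5: arr[5]=-9 ≤ -5 → i=0, swap arr[0],arr[5] → [-9,3,1,2,-2,0,-8,-11,-12,-15,-10,-1,-5]
j=6: arr[6]=-8 ≤ -5 → i=1, swap arr[1],arr[6] → [-9,-8,1,2,-2,0,3,-11,-12,-15,-10,-1,-5]
j=7: arr[7]=-11 ≤ -5 → i=2, swap arr[2],arr[7] → [-9,-8,-11,2,-2,0,3,1,-12,-15,-10,-1,-5]
j=8: arr[8]=-12 ≤ -5 → i=3, swap arr[3],arr[8] → [-9,-8,-11,-12,-2,0,3,1,2,-15,-10,-1,-5]
j=9: arr[9]=-15 ≤ -5 → i=4, swap arr[4],arr[9] → [-9,-8,-11,-12,-15,0,3,1,2,-2,-10,-1,-5]
j=10: arr[10]=-10 ≤ -5 → i=5, swap arr[5],arr[10] → [-9,-8,-11,-12,-15,-10,3,1,2,-2,0,-1,-5]
j=11: arr[11]=-1 > -5 → no swap
final swap arr[6],arr[12] → [-9,-8,-11,-12,-15,-10,-5,1,2,-2,0,-1,3]; return 6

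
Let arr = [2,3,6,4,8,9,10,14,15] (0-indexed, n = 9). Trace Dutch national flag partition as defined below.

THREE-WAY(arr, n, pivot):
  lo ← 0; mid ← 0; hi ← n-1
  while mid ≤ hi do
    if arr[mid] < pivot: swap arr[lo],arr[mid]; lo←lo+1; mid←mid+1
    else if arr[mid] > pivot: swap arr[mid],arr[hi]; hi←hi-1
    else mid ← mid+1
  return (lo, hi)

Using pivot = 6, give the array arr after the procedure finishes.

[2,3,4,6,9,10,14,15,8]

pivot = 6; lo=0, mid=0, hi=8
arr[mid]=2<6: swap arr[0],arr[0]; lo=1,mid=1 → [2,3,6,4,8,9,10,14,15]
arr[mid]=3<6: swap arr[1],arr[1]; lo=2,mid=2 → [2,3,6,4,8,9,10,14,15]
arr[mid]=6=6: mid=3
arr[mid]=4<6: swap arr[2],arr[3]; lo=3,mid=4 → [2,3,4,6,8,9,10,14,15]
arr[mid]=8>6: swap arr[4],arr[8]; hi=7 → [2,3,4,6,15,9,10,14,8]
arr[mid]=15>6: swap arr[4],arr[7]; hi=6 → [2,3,4,6,14,9,10,15,8]
arr[mid]=14>6: swap arr[4],arr[6]; hi=5 → [2,3,4,6,10,9,14,15,8]
arr[mid]=10>6: swap arr[4],arr[5]; hi=4 → [2,3,4,6,9,10,14,15,8]
arr[mid]=9>6: swap arr[4],arr[4]; hi=3 → [2,3,4,6,9,10,14,15,8]
end: lo=3, hi=3; arr = [2,3,4,6,9,10,14,15,8]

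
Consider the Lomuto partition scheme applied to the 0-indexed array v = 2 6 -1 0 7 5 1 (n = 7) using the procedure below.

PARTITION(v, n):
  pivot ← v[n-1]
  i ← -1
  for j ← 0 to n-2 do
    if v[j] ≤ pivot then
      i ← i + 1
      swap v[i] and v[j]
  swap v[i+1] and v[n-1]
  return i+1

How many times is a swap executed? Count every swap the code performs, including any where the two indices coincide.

3

pivot = v[6] = 1; i = -1
j=0: v[0]=2 > 1 → no swap
j=1: v[1]=6 > 1 → no swap
j=2: v[2]=-1 ≤ 1 → i=0, swap v[0],v[2] → -1 6 2 0 7 5 1
j=3: v[3]=0 ≤ 1 → i=1, swap v[1],v[3] → -1 0 2 6 7 5 1
j=4: v[4]=7 > 1 → no swap
j=5: v[5]=5 > 1 → no swap
final swap v[2],v[6] → -1 0 1 6 7 5 2; return 2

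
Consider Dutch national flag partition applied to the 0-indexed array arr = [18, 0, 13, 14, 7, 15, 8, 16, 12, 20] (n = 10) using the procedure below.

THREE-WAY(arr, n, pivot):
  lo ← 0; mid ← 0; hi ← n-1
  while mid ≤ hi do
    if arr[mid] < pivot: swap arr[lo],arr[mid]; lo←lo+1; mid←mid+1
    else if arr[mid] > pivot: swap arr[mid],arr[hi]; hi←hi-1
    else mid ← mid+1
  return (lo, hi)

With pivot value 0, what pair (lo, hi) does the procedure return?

(0, 0)

lo=0 mid=0 hi=9
18>0: swap(0,9), hi=8 ⇒ [20, 0, 13, 14, 7, 15, 8, 16, 12, 18]
20>0: swap(0,8), hi=7 ⇒ [12, 0, 13, 14, 7, 15, 8, 16, 20, 18]
12>0: swap(0,7), hi=6 ⇒ [16, 0, 13, 14, 7, 15, 8, 12, 20, 18]
16>0: swap(0,6), hi=5 ⇒ [8, 0, 13, 14, 7, 15, 16, 12, 20, 18]
8>0: swap(0,5), hi=4 ⇒ [15, 0, 13, 14, 7, 8, 16, 12, 20, 18]
15>0: swap(0,4), hi=3 ⇒ [7, 0, 13, 14, 15, 8, 16, 12, 20, 18]
7>0: swap(0,3), hi=2 ⇒ [14, 0, 13, 7, 15, 8, 16, 12, 20, 18]
14>0: swap(0,2), hi=1 ⇒ [13, 0, 14, 7, 15, 8, 16, 12, 20, 18]
13>0: swap(0,1), hi=0 ⇒ [0, 13, 14, 7, 15, 8, 16, 12, 20, 18]
0=0: mid=1
done. lo=0 hi=0; arr=[0, 13, 14, 7, 15, 8, 16, 12, 20, 18]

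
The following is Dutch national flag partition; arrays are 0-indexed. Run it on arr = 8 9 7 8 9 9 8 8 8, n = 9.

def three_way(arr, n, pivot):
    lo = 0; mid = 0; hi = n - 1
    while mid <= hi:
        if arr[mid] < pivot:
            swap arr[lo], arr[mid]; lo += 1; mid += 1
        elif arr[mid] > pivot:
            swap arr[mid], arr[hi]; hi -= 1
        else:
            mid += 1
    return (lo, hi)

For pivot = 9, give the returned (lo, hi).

lo=0 mid=0 hi=8
8<9: swap(0,0), lo=1 mid=1 ⇒ 8 9 7 8 9 9 8 8 8
9=9: mid=2
7<9: swap(1,2), lo=2 mid=3 ⇒ 8 7 9 8 9 9 8 8 8
8<9: swap(2,3), lo=3 mid=4 ⇒ 8 7 8 9 9 9 8 8 8
9=9: mid=5
9=9: mid=6
8<9: swap(3,6), lo=4 mid=7 ⇒ 8 7 8 8 9 9 9 8 8
8<9: swap(4,7), lo=5 mid=8 ⇒ 8 7 8 8 8 9 9 9 8
8<9: swap(5,8), lo=6 mid=9 ⇒ 8 7 8 8 8 8 9 9 9
done. lo=6 hi=8; arr=8 7 8 8 8 8 9 9 9

(6, 8)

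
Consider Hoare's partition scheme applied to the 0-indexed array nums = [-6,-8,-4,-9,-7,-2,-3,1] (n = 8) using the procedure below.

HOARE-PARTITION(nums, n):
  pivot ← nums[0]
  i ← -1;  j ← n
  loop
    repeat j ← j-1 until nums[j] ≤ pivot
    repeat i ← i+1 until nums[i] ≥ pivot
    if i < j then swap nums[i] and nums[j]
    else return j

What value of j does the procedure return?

2

pivot=-6
j stops at 4 (-7), i stops at 0 (-6); swap ⇒ [-7,-8,-4,-9,-6,-2,-3,1]
j stops at 3 (-9), i stops at 2 (-4); swap ⇒ [-7,-8,-9,-4,-6,-2,-3,1]
j stops at 2, i stops at 3; i≥j ⇒ return 2. nums=[-7,-8,-9,-4,-6,-2,-3,1]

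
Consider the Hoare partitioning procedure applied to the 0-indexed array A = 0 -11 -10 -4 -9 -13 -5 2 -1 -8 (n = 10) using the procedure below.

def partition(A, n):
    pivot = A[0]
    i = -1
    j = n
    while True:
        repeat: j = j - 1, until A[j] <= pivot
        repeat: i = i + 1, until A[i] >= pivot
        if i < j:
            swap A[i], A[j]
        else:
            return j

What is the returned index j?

7

pivot = A[0] = 0; i = -1, j = 10
j→9 (A[9]=-8≤0), i→0 (A[0]=0≥0); i<j, swap → -8 -11 -10 -4 -9 -13 -5 2 -1 0
j→8 (A[8]=-1≤0), i→7 (A[7]=2≥0); i<j, swap → -8 -11 -10 -4 -9 -13 -5 -1 2 0
j→7, i→8; i≥j, return j=7. A = -8 -11 -10 -4 -9 -13 -5 -1 2 0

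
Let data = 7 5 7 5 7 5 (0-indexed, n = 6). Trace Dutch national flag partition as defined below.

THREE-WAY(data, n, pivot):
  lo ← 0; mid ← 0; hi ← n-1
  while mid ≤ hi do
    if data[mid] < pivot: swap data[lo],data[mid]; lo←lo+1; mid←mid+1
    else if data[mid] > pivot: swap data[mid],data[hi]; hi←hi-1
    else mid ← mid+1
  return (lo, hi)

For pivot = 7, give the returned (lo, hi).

(3, 5)

pivot = 7; lo=0, mid=0, hi=5
data[mid]=7=7: mid=1
data[mid]=5<7: swap data[0],data[1]; lo=1,mid=2 → 5 7 7 5 7 5
data[mid]=7=7: mid=3
data[mid]=5<7: swap data[1],data[3]; lo=2,mid=4 → 5 5 7 7 7 5
data[mid]=7=7: mid=5
data[mid]=5<7: swap data[2],data[5]; lo=3,mid=6 → 5 5 5 7 7 7
end: lo=3, hi=5; data = 5 5 5 7 7 7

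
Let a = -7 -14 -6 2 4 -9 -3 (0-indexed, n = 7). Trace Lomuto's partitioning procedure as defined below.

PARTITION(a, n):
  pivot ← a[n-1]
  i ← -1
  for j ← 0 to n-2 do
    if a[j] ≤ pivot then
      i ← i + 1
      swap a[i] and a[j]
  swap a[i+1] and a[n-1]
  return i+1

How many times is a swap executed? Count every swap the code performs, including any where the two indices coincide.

pivot = a[6] = -3; i = -1
j=0: a[0]=-7 ≤ -3 → i=0, swap a[0],a[0] (no change) → -7 -14 -6 2 4 -9 -3
j=1: a[1]=-14 ≤ -3 → i=1, swap a[1],a[1] (no change) → -7 -14 -6 2 4 -9 -3
j=2: a[2]=-6 ≤ -3 → i=2, swap a[2],a[2] (no change) → -7 -14 -6 2 4 -9 -3
j=3: a[3]=2 > -3 → no swap
j=4: a[4]=4 > -3 → no swap
j=5: a[5]=-9 ≤ -3 → i=3, swap a[3],a[5] → -7 -14 -6 -9 4 2 -3
final swap a[4],a[6] → -7 -14 -6 -9 -3 2 4; return 4

5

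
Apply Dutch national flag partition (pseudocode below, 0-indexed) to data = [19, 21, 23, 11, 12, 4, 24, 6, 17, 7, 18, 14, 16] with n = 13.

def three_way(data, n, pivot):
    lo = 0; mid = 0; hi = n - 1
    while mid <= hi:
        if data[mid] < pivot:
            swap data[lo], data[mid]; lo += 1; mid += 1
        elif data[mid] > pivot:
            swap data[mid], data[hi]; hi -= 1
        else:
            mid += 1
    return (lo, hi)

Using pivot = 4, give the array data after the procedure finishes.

[4, 23, 11, 12, 21, 24, 6, 17, 7, 18, 14, 16, 19]

lo=0 mid=0 hi=12
19>4: swap(0,12), hi=11 ⇒ [16, 21, 23, 11, 12, 4, 24, 6, 17, 7, 18, 14, 19]
16>4: swap(0,11), hi=10 ⇒ [14, 21, 23, 11, 12, 4, 24, 6, 17, 7, 18, 16, 19]
14>4: swap(0,10), hi=9 ⇒ [18, 21, 23, 11, 12, 4, 24, 6, 17, 7, 14, 16, 19]
18>4: swap(0,9), hi=8 ⇒ [7, 21, 23, 11, 12, 4, 24, 6, 17, 18, 14, 16, 19]
7>4: swap(0,8), hi=7 ⇒ [17, 21, 23, 11, 12, 4, 24, 6, 7, 18, 14, 16, 19]
17>4: swap(0,7), hi=6 ⇒ [6, 21, 23, 11, 12, 4, 24, 17, 7, 18, 14, 16, 19]
6>4: swap(0,6), hi=5 ⇒ [24, 21, 23, 11, 12, 4, 6, 17, 7, 18, 14, 16, 19]
24>4: swap(0,5), hi=4 ⇒ [4, 21, 23, 11, 12, 24, 6, 17, 7, 18, 14, 16, 19]
4=4: mid=1
21>4: swap(1,4), hi=3 ⇒ [4, 12, 23, 11, 21, 24, 6, 17, 7, 18, 14, 16, 19]
12>4: swap(1,3), hi=2 ⇒ [4, 11, 23, 12, 21, 24, 6, 17, 7, 18, 14, 16, 19]
11>4: swap(1,2), hi=1 ⇒ [4, 23, 11, 12, 21, 24, 6, 17, 7, 18, 14, 16, 19]
23>4: swap(1,1), hi=0 ⇒ [4, 23, 11, 12, 21, 24, 6, 17, 7, 18, 14, 16, 19]
done. lo=0 hi=0; data=[4, 23, 11, 12, 21, 24, 6, 17, 7, 18, 14, 16, 19]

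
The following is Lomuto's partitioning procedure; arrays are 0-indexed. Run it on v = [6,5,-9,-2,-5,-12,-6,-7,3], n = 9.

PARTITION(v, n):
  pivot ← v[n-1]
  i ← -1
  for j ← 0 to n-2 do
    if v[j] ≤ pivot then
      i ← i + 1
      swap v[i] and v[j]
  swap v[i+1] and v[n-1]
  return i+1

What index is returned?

pivot = v[8] = 3; i = -1
j=0: v[0]=6 > 3 → no swap
j=1: v[1]=5 > 3 → no swap
j=2: v[2]=-9 ≤ 3 → i=0, swap v[0],v[2] → [-9,5,6,-2,-5,-12,-6,-7,3]
j=3: v[3]=-2 ≤ 3 → i=1, swap v[1],v[3] → [-9,-2,6,5,-5,-12,-6,-7,3]
j=4: v[4]=-5 ≤ 3 → i=2, swap v[2],v[4] → [-9,-2,-5,5,6,-12,-6,-7,3]
j=5: v[5]=-12 ≤ 3 → i=3, swap v[3],v[5] → [-9,-2,-5,-12,6,5,-6,-7,3]
j=6: v[6]=-6 ≤ 3 → i=4, swap v[4],v[6] → [-9,-2,-5,-12,-6,5,6,-7,3]
j=7: v[7]=-7 ≤ 3 → i=5, swap v[5],v[7] → [-9,-2,-5,-12,-6,-7,6,5,3]
final swap v[6],v[8] → [-9,-2,-5,-12,-6,-7,3,5,6]; return 6

6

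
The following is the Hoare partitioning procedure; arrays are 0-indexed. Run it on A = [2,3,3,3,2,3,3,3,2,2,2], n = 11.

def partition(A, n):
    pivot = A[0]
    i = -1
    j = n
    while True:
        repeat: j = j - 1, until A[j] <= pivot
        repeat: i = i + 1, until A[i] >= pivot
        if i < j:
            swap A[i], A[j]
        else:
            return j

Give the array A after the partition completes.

pivot=2
j stops at 10 (2), i stops at 0 (2); swap ⇒ [2,3,3,3,2,3,3,3,2,2,2]
j stops at 9 (2), i stops at 1 (3); swap ⇒ [2,2,3,3,2,3,3,3,2,3,2]
j stops at 8 (2), i stops at 2 (3); swap ⇒ [2,2,2,3,2,3,3,3,3,3,2]
j stops at 4 (2), i stops at 3 (3); swap ⇒ [2,2,2,2,3,3,3,3,3,3,2]
j stops at 3, i stops at 4; i≥j ⇒ return 3. A=[2,2,2,2,3,3,3,3,3,3,2]

[2,2,2,2,3,3,3,3,3,3,2]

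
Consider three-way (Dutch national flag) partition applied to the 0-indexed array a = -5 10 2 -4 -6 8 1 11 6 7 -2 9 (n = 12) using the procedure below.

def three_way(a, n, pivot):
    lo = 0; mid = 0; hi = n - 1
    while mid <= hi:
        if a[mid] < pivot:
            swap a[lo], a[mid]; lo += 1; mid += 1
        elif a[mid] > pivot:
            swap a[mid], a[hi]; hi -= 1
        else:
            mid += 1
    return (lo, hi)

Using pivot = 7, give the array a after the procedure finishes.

-5 -2 2 -4 -6 1 6 7 11 8 9 10

pivot = 7; lo=0, mid=0, hi=11
a[mid]=-5<7: swap a[0],a[0]; lo=1,mid=1 → -5 10 2 -4 -6 8 1 11 6 7 -2 9
a[mid]=10>7: swap a[1],a[11]; hi=10 → -5 9 2 -4 -6 8 1 11 6 7 -2 10
a[mid]=9>7: swap a[1],a[10]; hi=9 → -5 -2 2 -4 -6 8 1 11 6 7 9 10
a[mid]=-2<7: swap a[1],a[1]; lo=2,mid=2 → -5 -2 2 -4 -6 8 1 11 6 7 9 10
a[mid]=2<7: swap a[2],a[2]; lo=3,mid=3 → -5 -2 2 -4 -6 8 1 11 6 7 9 10
a[mid]=-4<7: swap a[3],a[3]; lo=4,mid=4 → -5 -2 2 -4 -6 8 1 11 6 7 9 10
a[mid]=-6<7: swap a[4],a[4]; lo=5,mid=5 → -5 -2 2 -4 -6 8 1 11 6 7 9 10
a[mid]=8>7: swap a[5],a[9]; hi=8 → -5 -2 2 -4 -6 7 1 11 6 8 9 10
a[mid]=7=7: mid=6
a[mid]=1<7: swap a[5],a[6]; lo=6,mid=7 → -5 -2 2 -4 -6 1 7 11 6 8 9 10
a[mid]=11>7: swap a[7],a[8]; hi=7 → -5 -2 2 -4 -6 1 7 6 11 8 9 10
a[mid]=6<7: swap a[6],a[7]; lo=7,mid=8 → -5 -2 2 -4 -6 1 6 7 11 8 9 10
end: lo=7, hi=7; a = -5 -2 2 -4 -6 1 6 7 11 8 9 10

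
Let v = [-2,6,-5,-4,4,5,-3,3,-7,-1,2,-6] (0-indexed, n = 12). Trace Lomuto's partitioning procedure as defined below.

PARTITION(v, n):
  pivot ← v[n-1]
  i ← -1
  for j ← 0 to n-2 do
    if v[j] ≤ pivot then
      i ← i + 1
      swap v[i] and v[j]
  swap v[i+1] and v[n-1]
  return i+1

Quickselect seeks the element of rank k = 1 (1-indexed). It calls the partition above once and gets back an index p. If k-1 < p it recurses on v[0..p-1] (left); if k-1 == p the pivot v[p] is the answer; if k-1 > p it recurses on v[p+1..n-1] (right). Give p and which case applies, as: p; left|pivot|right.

pivot=-6, i=-1
j=0: -2>-6, skip
j=1: 6>-6, skip
j=2: -5>-6, skip
j=3: -4>-6, skip
j=4: 4>-6, skip
j=5: 5>-6, skip
j=6: -3>-6, skip
j=7: 3>-6, skip
j=8: -7≤-6, i=0, swap(0,8) ⇒ [-7,6,-5,-4,4,5,-3,3,-2,-1,2,-6]
j=9: -1>-6, skip
j=10: 2>-6, skip
swap(1,11) ⇒ [-7,-6,-5,-4,4,5,-3,3,-2,-1,2,6]; return 1
p = 1; k-1 = 0 < 1 ⇒ left

1; left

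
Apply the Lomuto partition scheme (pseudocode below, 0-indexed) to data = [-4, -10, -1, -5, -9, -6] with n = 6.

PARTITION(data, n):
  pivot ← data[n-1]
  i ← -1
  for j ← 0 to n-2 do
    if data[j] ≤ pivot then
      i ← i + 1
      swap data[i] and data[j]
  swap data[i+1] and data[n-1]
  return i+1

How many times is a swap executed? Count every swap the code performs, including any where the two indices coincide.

pivot = data[5] = -6; i = -1
j=0: data[0]=-4 > -6 → no swap
j=1: data[1]=-10 ≤ -6 → i=0, swap data[0],data[1] → [-10, -4, -1, -5, -9, -6]
j=2: data[2]=-1 > -6 → no swap
j=3: data[3]=-5 > -6 → no swap
j=4: data[4]=-9 ≤ -6 → i=1, swap data[1],data[4] → [-10, -9, -1, -5, -4, -6]
final swap data[2],data[5] → [-10, -9, -6, -5, -4, -1]; return 2

3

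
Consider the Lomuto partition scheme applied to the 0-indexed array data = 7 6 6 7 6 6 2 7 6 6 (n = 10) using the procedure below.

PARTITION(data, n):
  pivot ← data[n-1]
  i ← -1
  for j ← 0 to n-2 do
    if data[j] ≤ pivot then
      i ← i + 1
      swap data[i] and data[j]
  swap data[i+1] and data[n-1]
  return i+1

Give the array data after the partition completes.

6 6 6 6 2 6 6 7 7 7

pivot = data[9] = 6; i = -1
j=0: data[0]=7 > 6 → no swap
j=1: data[1]=6 ≤ 6 → i=0, swap data[0],data[1] → 6 7 6 7 6 6 2 7 6 6
j=2: data[2]=6 ≤ 6 → i=1, swap data[1],data[2] → 6 6 7 7 6 6 2 7 6 6
j=3: data[3]=7 > 6 → no swap
j=4: data[4]=6 ≤ 6 → i=2, swap data[2],data[4] → 6 6 6 7 7 6 2 7 6 6
j=5: data[5]=6 ≤ 6 → i=3, swap data[3],data[5] → 6 6 6 6 7 7 2 7 6 6
j=6: data[6]=2 ≤ 6 → i=4, swap data[4],data[6] → 6 6 6 6 2 7 7 7 6 6
j=7: data[7]=7 > 6 → no swap
j=8: data[8]=6 ≤ 6 → i=5, swap data[5],data[8] → 6 6 6 6 2 6 7 7 7 6
final swap data[6],data[9] → 6 6 6 6 2 6 6 7 7 7; return 6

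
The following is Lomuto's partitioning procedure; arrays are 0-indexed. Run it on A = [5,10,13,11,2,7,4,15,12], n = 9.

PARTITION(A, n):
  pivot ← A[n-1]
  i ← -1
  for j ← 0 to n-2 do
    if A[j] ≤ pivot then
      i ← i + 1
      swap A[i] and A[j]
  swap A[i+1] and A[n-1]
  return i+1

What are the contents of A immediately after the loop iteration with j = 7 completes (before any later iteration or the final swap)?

pivot=12, i=-1
j=0: 5≤12, i=0, swap(0,0) ⇒ [5,10,13,11,2,7,4,15,12]
j=1: 10≤12, i=1, swap(1,1) ⇒ [5,10,13,11,2,7,4,15,12]
j=2: 13>12, skip
j=3: 11≤12, i=2, swap(2,3) ⇒ [5,10,11,13,2,7,4,15,12]
j=4: 2≤12, i=3, swap(3,4) ⇒ [5,10,11,2,13,7,4,15,12]
j=5: 7≤12, i=4, swap(4,5) ⇒ [5,10,11,2,7,13,4,15,12]
j=6: 4≤12, i=5, swap(5,6) ⇒ [5,10,11,2,7,4,13,15,12]
j=7: 15>12, skip
(after j=7) A = [5,10,11,2,7,4,13,15,12]

[5,10,11,2,7,4,13,15,12]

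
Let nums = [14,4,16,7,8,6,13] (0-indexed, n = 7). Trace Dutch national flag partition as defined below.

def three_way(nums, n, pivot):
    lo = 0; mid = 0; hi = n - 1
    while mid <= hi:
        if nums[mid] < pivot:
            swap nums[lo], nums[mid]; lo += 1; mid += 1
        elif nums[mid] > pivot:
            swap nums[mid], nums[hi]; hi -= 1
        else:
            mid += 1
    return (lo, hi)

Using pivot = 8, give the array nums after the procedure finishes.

[6,4,7,8,16,13,14]

pivot = 8; lo=0, mid=0, hi=6
nums[mid]=14>8: swap nums[0],nums[6]; hi=5 → [13,4,16,7,8,6,14]
nums[mid]=13>8: swap nums[0],nums[5]; hi=4 → [6,4,16,7,8,13,14]
nums[mid]=6<8: swap nums[0],nums[0]; lo=1,mid=1 → [6,4,16,7,8,13,14]
nums[mid]=4<8: swap nums[1],nums[1]; lo=2,mid=2 → [6,4,16,7,8,13,14]
nums[mid]=16>8: swap nums[2],nums[4]; hi=3 → [6,4,8,7,16,13,14]
nums[mid]=8=8: mid=3
nums[mid]=7<8: swap nums[2],nums[3]; lo=3,mid=4 → [6,4,7,8,16,13,14]
end: lo=3, hi=3; nums = [6,4,7,8,16,13,14]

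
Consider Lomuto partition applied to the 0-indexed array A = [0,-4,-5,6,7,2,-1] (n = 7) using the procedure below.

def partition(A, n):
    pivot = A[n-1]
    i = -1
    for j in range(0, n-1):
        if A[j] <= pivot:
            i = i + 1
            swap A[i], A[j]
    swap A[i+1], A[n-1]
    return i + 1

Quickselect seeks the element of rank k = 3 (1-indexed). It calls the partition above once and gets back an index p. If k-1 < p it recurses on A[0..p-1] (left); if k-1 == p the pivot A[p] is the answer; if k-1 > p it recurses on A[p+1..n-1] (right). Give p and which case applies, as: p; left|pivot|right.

pivot=-1, i=-1
j=0: 0>-1, skip
j=1: -4≤-1, i=0, swap(0,1) ⇒ [-4,0,-5,6,7,2,-1]
j=2: -5≤-1, i=1, swap(1,2) ⇒ [-4,-5,0,6,7,2,-1]
j=3: 6>-1, skip
j=4: 7>-1, skip
j=5: 2>-1, skip
swap(2,6) ⇒ [-4,-5,-1,6,7,2,0]; return 2
p = 2; k-1 = 2 == 2 ⇒ pivot

2; pivot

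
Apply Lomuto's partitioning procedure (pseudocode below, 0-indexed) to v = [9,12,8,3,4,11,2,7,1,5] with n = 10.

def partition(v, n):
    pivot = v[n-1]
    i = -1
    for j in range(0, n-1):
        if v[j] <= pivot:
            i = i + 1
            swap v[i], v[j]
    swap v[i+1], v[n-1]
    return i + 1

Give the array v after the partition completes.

pivot = v[9] = 5; i = -1
j=0: v[0]=9 > 5 → no swap
j=1: v[1]=12 > 5 → no swap
j=2: v[2]=8 > 5 → no swap
j=3: v[3]=3 ≤ 5 → i=0, swap v[0],v[3] → [3,12,8,9,4,11,2,7,1,5]
j=4: v[4]=4 ≤ 5 → i=1, swap v[1],v[4] → [3,4,8,9,12,11,2,7,1,5]
j=5: v[5]=11 > 5 → no swap
j=6: v[6]=2 ≤ 5 → i=2, swap v[2],v[6] → [3,4,2,9,12,11,8,7,1,5]
j=7: v[7]=7 > 5 → no swap
j=8: v[8]=1 ≤ 5 → i=3, swap v[3],v[8] → [3,4,2,1,12,11,8,7,9,5]
final swap v[4],v[9] → [3,4,2,1,5,11,8,7,9,12]; return 4

[3,4,2,1,5,11,8,7,9,12]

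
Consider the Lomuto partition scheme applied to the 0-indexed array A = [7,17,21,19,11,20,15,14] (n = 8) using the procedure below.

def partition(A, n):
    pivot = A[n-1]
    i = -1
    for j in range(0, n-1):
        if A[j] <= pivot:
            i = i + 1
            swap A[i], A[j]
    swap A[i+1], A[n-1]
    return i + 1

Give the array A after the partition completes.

[7,11,14,19,17,20,15,21]

pivot=14, i=-1
j=0: 7≤14, i=0, swap(0,0) ⇒ [7,17,21,19,11,20,15,14]
j=1: 17>14, skip
j=2: 21>14, skip
j=3: 19>14, skip
j=4: 11≤14, i=1, swap(1,4) ⇒ [7,11,21,19,17,20,15,14]
j=5: 20>14, skip
j=6: 15>14, skip
swap(2,7) ⇒ [7,11,14,19,17,20,15,21]; return 2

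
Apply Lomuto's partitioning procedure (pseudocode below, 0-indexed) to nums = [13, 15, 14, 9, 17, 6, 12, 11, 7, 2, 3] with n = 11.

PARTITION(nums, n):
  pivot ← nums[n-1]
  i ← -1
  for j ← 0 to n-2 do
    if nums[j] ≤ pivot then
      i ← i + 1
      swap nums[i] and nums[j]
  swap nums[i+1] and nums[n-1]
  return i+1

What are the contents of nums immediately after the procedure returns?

[2, 3, 14, 9, 17, 6, 12, 11, 7, 13, 15]

pivot = nums[10] = 3; i = -1
j=0: nums[0]=13 > 3 → no swap
j=1: nums[1]=15 > 3 → no swap
j=2: nums[2]=14 > 3 → no swap
j=3: nums[3]=9 > 3 → no swap
j=4: nums[4]=17 > 3 → no swap
j=5: nums[5]=6 > 3 → no swap
j=6: nums[6]=12 > 3 → no swap
j=7: nums[7]=11 > 3 → no swap
j=8: nums[8]=7 > 3 → no swap
j=9: nums[9]=2 ≤ 3 → i=0, swap nums[0],nums[9] → [2, 15, 14, 9, 17, 6, 12, 11, 7, 13, 3]
final swap nums[1],nums[10] → [2, 3, 14, 9, 17, 6, 12, 11, 7, 13, 15]; return 1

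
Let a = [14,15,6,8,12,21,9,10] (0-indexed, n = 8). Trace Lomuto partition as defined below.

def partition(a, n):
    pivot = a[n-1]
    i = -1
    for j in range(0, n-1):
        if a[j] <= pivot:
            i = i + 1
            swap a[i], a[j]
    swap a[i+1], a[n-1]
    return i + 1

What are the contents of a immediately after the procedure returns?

pivot=10, i=-1
j=0: 14>10, skip
j=1: 15>10, skip
j=2: 6≤10, i=0, swap(0,2) ⇒ [6,15,14,8,12,21,9,10]
j=3: 8≤10, i=1, swap(1,3) ⇒ [6,8,14,15,12,21,9,10]
j=4: 12>10, skip
j=5: 21>10, skip
j=6: 9≤10, i=2, swap(2,6) ⇒ [6,8,9,15,12,21,14,10]
swap(3,7) ⇒ [6,8,9,10,12,21,14,15]; return 3

[6,8,9,10,12,21,14,15]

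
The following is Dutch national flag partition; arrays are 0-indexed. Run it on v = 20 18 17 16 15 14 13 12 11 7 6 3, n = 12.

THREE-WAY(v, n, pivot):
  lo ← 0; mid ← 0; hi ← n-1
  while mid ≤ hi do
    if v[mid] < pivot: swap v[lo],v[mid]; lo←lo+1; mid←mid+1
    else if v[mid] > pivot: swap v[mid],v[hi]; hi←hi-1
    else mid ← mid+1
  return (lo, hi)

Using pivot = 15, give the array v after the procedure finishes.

pivot = 15; lo=0, mid=0, hi=11
v[mid]=20>15: swap v[0],v[11]; hi=10 → 3 18 17 16 15 14 13 12 11 7 6 20
v[mid]=3<15: swap v[0],v[0]; lo=1,mid=1 → 3 18 17 16 15 14 13 12 11 7 6 20
v[mid]=18>15: swap v[1],v[10]; hi=9 → 3 6 17 16 15 14 13 12 11 7 18 20
v[mid]=6<15: swap v[1],v[1]; lo=2,mid=2 → 3 6 17 16 15 14 13 12 11 7 18 20
v[mid]=17>15: swap v[2],v[9]; hi=8 → 3 6 7 16 15 14 13 12 11 17 18 20
v[mid]=7<15: swap v[2],v[2]; lo=3,mid=3 → 3 6 7 16 15 14 13 12 11 17 18 20
v[mid]=16>15: swap v[3],v[8]; hi=7 → 3 6 7 11 15 14 13 12 16 17 18 20
v[mid]=11<15: swap v[3],v[3]; lo=4,mid=4 → 3 6 7 11 15 14 13 12 16 17 18 20
v[mid]=15=15: mid=5
v[mid]=14<15: swap v[4],v[5]; lo=5,mid=6 → 3 6 7 11 14 15 13 12 16 17 18 20
v[mid]=13<15: swap v[5],v[6]; lo=6,mid=7 → 3 6 7 11 14 13 15 12 16 17 18 20
v[mid]=12<15: swap v[6],v[7]; lo=7,mid=8 → 3 6 7 11 14 13 12 15 16 17 18 20
end: lo=7, hi=7; v = 3 6 7 11 14 13 12 15 16 17 18 20

3 6 7 11 14 13 12 15 16 17 18 20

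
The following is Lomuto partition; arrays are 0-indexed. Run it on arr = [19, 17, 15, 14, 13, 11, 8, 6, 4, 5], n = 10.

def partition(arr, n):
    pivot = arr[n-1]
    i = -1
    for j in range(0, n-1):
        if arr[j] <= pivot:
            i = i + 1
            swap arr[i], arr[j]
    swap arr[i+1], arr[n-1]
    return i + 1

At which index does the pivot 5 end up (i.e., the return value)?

pivot = arr[9] = 5; i = -1
j=0: arr[0]=19 > 5 → no swap
j=1: arr[1]=17 > 5 → no swap
j=2: arr[2]=15 > 5 → no swap
j=3: arr[3]=14 > 5 → no swap
j=4: arr[4]=13 > 5 → no swap
j=5: arr[5]=11 > 5 → no swap
j=6: arr[6]=8 > 5 → no swap
j=7: arr[7]=6 > 5 → no swap
j=8: arr[8]=4 ≤ 5 → i=0, swap arr[0],arr[8] → [4, 17, 15, 14, 13, 11, 8, 6, 19, 5]
final swap arr[1],arr[9] → [4, 5, 15, 14, 13, 11, 8, 6, 19, 17]; return 1

1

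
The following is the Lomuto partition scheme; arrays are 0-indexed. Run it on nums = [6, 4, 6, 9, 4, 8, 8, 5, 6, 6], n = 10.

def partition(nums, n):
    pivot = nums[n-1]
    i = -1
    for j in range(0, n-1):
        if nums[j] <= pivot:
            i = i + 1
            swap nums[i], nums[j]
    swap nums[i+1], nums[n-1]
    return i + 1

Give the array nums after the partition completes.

pivot=6, i=-1
j=0: 6≤6, i=0, swap(0,0) ⇒ [6, 4, 6, 9, 4, 8, 8, 5, 6, 6]
j=1: 4≤6, i=1, swap(1,1) ⇒ [6, 4, 6, 9, 4, 8, 8, 5, 6, 6]
j=2: 6≤6, i=2, swap(2,2) ⇒ [6, 4, 6, 9, 4, 8, 8, 5, 6, 6]
j=3: 9>6, skip
j=4: 4≤6, i=3, swap(3,4) ⇒ [6, 4, 6, 4, 9, 8, 8, 5, 6, 6]
j=5: 8>6, skip
j=6: 8>6, skip
j=7: 5≤6, i=4, swap(4,7) ⇒ [6, 4, 6, 4, 5, 8, 8, 9, 6, 6]
j=8: 6≤6, i=5, swap(5,8) ⇒ [6, 4, 6, 4, 5, 6, 8, 9, 8, 6]
swap(6,9) ⇒ [6, 4, 6, 4, 5, 6, 6, 9, 8, 8]; return 6

[6, 4, 6, 4, 5, 6, 6, 9, 8, 8]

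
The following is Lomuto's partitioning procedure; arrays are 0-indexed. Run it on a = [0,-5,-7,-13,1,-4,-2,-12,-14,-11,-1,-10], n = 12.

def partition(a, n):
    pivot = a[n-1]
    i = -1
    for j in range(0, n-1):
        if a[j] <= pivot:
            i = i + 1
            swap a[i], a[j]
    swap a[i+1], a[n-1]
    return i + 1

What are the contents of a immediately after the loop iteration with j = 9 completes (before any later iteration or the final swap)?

pivot = a[11] = -10; i = -1
j=0: a[0]=0 > -10 → no swap
j=1: a[1]=-5 > -10 → no swap
j=2: a[2]=-7 > -10 → no swap
j=3: a[3]=-13 ≤ -10 → i=0, swap a[0],a[3] → [-13,-5,-7,0,1,-4,-2,-12,-14,-11,-1,-10]
j=4: a[4]=1 > -10 → no swap
j=5: a[5]=-4 > -10 → no swap
j=6: a[6]=-2 > -10 → no swap
j=7: a[7]=-12 ≤ -10 → i=1, swap a[1],a[7] → [-13,-12,-7,0,1,-4,-2,-5,-14,-11,-1,-10]
j=8: a[8]=-14 ≤ -10 → i=2, swap a[2],a[8] → [-13,-12,-14,0,1,-4,-2,-5,-7,-11,-1,-10]
j=9: a[9]=-11 ≤ -10 → i=3, swap a[3],a[9] → [-13,-12,-14,-11,1,-4,-2,-5,-7,0,-1,-10]
(after j=9) a = [-13,-12,-14,-11,1,-4,-2,-5,-7,0,-1,-10]

[-13,-12,-14,-11,1,-4,-2,-5,-7,0,-1,-10]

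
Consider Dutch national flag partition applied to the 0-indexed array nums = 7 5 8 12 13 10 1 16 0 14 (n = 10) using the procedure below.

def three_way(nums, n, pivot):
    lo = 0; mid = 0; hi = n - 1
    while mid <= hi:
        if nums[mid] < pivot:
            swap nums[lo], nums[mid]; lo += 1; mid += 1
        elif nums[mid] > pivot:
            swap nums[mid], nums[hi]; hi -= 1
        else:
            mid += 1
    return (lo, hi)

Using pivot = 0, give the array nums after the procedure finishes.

lo=0 mid=0 hi=9
7>0: swap(0,9), hi=8 ⇒ 14 5 8 12 13 10 1 16 0 7
14>0: swap(0,8), hi=7 ⇒ 0 5 8 12 13 10 1 16 14 7
0=0: mid=1
5>0: swap(1,7), hi=6 ⇒ 0 16 8 12 13 10 1 5 14 7
16>0: swap(1,6), hi=5 ⇒ 0 1 8 12 13 10 16 5 14 7
1>0: swap(1,5), hi=4 ⇒ 0 10 8 12 13 1 16 5 14 7
10>0: swap(1,4), hi=3 ⇒ 0 13 8 12 10 1 16 5 14 7
13>0: swap(1,3), hi=2 ⇒ 0 12 8 13 10 1 16 5 14 7
12>0: swap(1,2), hi=1 ⇒ 0 8 12 13 10 1 16 5 14 7
8>0: swap(1,1), hi=0 ⇒ 0 8 12 13 10 1 16 5 14 7
done. lo=0 hi=0; nums=0 8 12 13 10 1 16 5 14 7

0 8 12 13 10 1 16 5 14 7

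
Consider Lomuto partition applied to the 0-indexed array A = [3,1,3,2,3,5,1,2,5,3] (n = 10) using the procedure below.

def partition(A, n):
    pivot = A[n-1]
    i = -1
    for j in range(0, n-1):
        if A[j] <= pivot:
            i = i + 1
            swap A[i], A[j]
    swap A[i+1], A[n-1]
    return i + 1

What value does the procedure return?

pivot=3, i=-1
j=0: 3≤3, i=0, swap(0,0) ⇒ [3,1,3,2,3,5,1,2,5,3]
j=1: 1≤3, i=1, swap(1,1) ⇒ [3,1,3,2,3,5,1,2,5,3]
j=2: 3≤3, i=2, swap(2,2) ⇒ [3,1,3,2,3,5,1,2,5,3]
j=3: 2≤3, i=3, swap(3,3) ⇒ [3,1,3,2,3,5,1,2,5,3]
j=4: 3≤3, i=4, swap(4,4) ⇒ [3,1,3,2,3,5,1,2,5,3]
j=5: 5>3, skip
j=6: 1≤3, i=5, swap(5,6) ⇒ [3,1,3,2,3,1,5,2,5,3]
j=7: 2≤3, i=6, swap(6,7) ⇒ [3,1,3,2,3,1,2,5,5,3]
j=8: 5>3, skip
swap(7,9) ⇒ [3,1,3,2,3,1,2,3,5,5]; return 7

7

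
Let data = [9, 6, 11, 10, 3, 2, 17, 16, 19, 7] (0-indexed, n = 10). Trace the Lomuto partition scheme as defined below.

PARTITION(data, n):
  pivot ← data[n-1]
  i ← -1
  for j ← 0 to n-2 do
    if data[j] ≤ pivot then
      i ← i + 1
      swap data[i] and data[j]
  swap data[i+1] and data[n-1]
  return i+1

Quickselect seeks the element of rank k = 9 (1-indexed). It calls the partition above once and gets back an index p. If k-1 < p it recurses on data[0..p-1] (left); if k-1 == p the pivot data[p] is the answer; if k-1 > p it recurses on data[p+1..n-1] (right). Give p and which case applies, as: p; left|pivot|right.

3; right

pivot=7, i=-1
j=0: 9>7, skip
j=1: 6≤7, i=0, swap(0,1) ⇒ [6, 9, 11, 10, 3, 2, 17, 16, 19, 7]
j=2: 11>7, skip
j=3: 10>7, skip
j=4: 3≤7, i=1, swap(1,4) ⇒ [6, 3, 11, 10, 9, 2, 17, 16, 19, 7]
j=5: 2≤7, i=2, swap(2,5) ⇒ [6, 3, 2, 10, 9, 11, 17, 16, 19, 7]
j=6: 17>7, skip
j=7: 16>7, skip
j=8: 19>7, skip
swap(3,9) ⇒ [6, 3, 2, 7, 9, 11, 17, 16, 19, 10]; return 3
p = 3; k-1 = 8 > 3 ⇒ right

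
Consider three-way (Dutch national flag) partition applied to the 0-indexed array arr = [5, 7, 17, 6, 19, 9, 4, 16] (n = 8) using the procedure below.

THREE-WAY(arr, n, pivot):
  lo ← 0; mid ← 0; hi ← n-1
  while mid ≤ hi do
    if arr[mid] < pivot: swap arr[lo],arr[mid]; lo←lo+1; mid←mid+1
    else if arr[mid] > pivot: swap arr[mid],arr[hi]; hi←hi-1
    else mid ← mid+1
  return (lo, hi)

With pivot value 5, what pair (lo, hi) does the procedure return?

pivot = 5; lo=0, mid=0, hi=7
arr[mid]=5=5: mid=1
arr[mid]=7>5: swap arr[1],arr[7]; hi=6 → [5, 16, 17, 6, 19, 9, 4, 7]
arr[mid]=16>5: swap arr[1],arr[6]; hi=5 → [5, 4, 17, 6, 19, 9, 16, 7]
arr[mid]=4<5: swap arr[0],arr[1]; lo=1,mid=2 → [4, 5, 17, 6, 19, 9, 16, 7]
arr[mid]=17>5: swap arr[2],arr[5]; hi=4 → [4, 5, 9, 6, 19, 17, 16, 7]
arr[mid]=9>5: swap arr[2],arr[4]; hi=3 → [4, 5, 19, 6, 9, 17, 16, 7]
arr[mid]=19>5: swap arr[2],arr[3]; hi=2 → [4, 5, 6, 19, 9, 17, 16, 7]
arr[mid]=6>5: swap arr[2],arr[2]; hi=1 → [4, 5, 6, 19, 9, 17, 16, 7]
end: lo=1, hi=1; arr = [4, 5, 6, 19, 9, 17, 16, 7]

(1, 1)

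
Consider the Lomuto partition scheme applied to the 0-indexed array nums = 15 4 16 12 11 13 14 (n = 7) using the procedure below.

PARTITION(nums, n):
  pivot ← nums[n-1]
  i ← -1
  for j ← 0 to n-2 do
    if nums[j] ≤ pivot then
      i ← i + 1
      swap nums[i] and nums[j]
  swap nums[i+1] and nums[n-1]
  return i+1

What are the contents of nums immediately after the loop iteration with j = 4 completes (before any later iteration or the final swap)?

4 12 11 15 16 13 14

pivot=14, i=-1
j=0: 15>14, skip
j=1: 4≤14, i=0, swap(0,1) ⇒ 4 15 16 12 11 13 14
j=2: 16>14, skip
j=3: 12≤14, i=1, swap(1,3) ⇒ 4 12 16 15 11 13 14
j=4: 11≤14, i=2, swap(2,4) ⇒ 4 12 11 15 16 13 14
(after j=4) nums = 4 12 11 15 16 13 14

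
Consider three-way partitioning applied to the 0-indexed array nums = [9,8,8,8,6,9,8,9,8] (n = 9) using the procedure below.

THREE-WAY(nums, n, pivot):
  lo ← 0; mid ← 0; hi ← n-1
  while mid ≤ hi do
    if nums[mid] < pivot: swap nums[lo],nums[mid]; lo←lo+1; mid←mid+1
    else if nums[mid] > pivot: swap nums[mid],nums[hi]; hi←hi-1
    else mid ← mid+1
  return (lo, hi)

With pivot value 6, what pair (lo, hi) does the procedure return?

lo=0 mid=0 hi=8
9>6: swap(0,8), hi=7 ⇒ [8,8,8,8,6,9,8,9,9]
8>6: swap(0,7), hi=6 ⇒ [9,8,8,8,6,9,8,8,9]
9>6: swap(0,6), hi=5 ⇒ [8,8,8,8,6,9,9,8,9]
8>6: swap(0,5), hi=4 ⇒ [9,8,8,8,6,8,9,8,9]
9>6: swap(0,4), hi=3 ⇒ [6,8,8,8,9,8,9,8,9]
6=6: mid=1
8>6: swap(1,3), hi=2 ⇒ [6,8,8,8,9,8,9,8,9]
8>6: swap(1,2), hi=1 ⇒ [6,8,8,8,9,8,9,8,9]
8>6: swap(1,1), hi=0 ⇒ [6,8,8,8,9,8,9,8,9]
done. lo=0 hi=0; nums=[6,8,8,8,9,8,9,8,9]

(0, 0)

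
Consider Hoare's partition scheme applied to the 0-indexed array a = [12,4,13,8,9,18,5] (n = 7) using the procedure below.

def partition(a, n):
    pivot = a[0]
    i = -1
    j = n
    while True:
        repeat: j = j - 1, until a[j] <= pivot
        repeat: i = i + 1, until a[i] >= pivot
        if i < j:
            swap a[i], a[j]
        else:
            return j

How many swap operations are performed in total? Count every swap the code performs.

2

pivot=12
j stops at 6 (5), i stops at 0 (12); swap ⇒ [5,4,13,8,9,18,12]
j stops at 4 (9), i stops at 2 (13); swap ⇒ [5,4,9,8,13,18,12]
j stops at 3, i stops at 4; i≥j ⇒ return 3. a=[5,4,9,8,13,18,12]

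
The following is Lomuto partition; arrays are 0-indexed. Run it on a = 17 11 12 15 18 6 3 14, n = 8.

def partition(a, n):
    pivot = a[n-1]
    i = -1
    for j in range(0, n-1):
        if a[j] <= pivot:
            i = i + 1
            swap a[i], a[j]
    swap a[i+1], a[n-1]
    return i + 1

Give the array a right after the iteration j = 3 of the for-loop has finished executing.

11 12 17 15 18 6 3 14

pivot = a[7] = 14; i = -1
j=0: a[0]=17 > 14 → no swap
j=1: a[1]=11 ≤ 14 → i=0, swap a[0],a[1] → 11 17 12 15 18 6 3 14
j=2: a[2]=12 ≤ 14 → i=1, swap a[1],a[2] → 11 12 17 15 18 6 3 14
j=3: a[3]=15 > 14 → no swap
(after j=3) a = 11 12 17 15 18 6 3 14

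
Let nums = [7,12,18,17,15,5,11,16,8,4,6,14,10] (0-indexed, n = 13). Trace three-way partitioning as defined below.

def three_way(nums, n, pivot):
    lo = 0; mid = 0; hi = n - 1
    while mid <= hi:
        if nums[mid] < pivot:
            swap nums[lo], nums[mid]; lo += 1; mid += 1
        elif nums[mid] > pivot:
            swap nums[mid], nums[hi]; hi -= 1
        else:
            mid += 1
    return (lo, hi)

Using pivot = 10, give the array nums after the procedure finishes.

pivot = 10; lo=0, mid=0, hi=12
nums[mid]=7<10: swap nums[0],nums[0]; lo=1,mid=1 → [7,12,18,17,15,5,11,16,8,4,6,14,10]
nums[mid]=12>10: swap nums[1],nums[12]; hi=11 → [7,10,18,17,15,5,11,16,8,4,6,14,12]
nums[mid]=10=10: mid=2
nums[mid]=18>10: swap nums[2],nums[11]; hi=10 → [7,10,14,17,15,5,11,16,8,4,6,18,12]
nums[mid]=14>10: swap nums[2],nums[10]; hi=9 → [7,10,6,17,15,5,11,16,8,4,14,18,12]
nums[mid]=6<10: swap nums[1],nums[2]; lo=2,mid=3 → [7,6,10,17,15,5,11,16,8,4,14,18,12]
nums[mid]=17>10: swap nums[3],nums[9]; hi=8 → [7,6,10,4,15,5,11,16,8,17,14,18,12]
nums[mid]=4<10: swap nums[2],nums[3]; lo=3,mid=4 → [7,6,4,10,15,5,11,16,8,17,14,18,12]
nums[mid]=15>10: swap nums[4],nums[8]; hi=7 → [7,6,4,10,8,5,11,16,15,17,14,18,12]
nums[mid]=8<10: swap nums[3],nums[4]; lo=4,mid=5 → [7,6,4,8,10,5,11,16,15,17,14,18,12]
nums[mid]=5<10: swap nums[4],nums[5]; lo=5,mid=6 → [7,6,4,8,5,10,11,16,15,17,14,18,12]
nums[mid]=11>10: swap nums[6],nums[7]; hi=6 → [7,6,4,8,5,10,16,11,15,17,14,18,12]
nums[mid]=16>10: swap nums[6],nums[6]; hi=5 → [7,6,4,8,5,10,16,11,15,17,14,18,12]
end: lo=5, hi=5; nums = [7,6,4,8,5,10,16,11,15,17,14,18,12]

[7,6,4,8,5,10,16,11,15,17,14,18,12]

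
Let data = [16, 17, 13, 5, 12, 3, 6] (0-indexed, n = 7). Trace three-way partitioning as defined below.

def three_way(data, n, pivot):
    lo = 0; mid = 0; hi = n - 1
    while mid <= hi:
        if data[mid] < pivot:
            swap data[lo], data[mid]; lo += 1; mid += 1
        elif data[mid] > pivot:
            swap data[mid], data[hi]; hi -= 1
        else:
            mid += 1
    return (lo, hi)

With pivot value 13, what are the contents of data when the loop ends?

[6, 3, 5, 12, 13, 17, 16]

lo=0 mid=0 hi=6
16>13: swap(0,6), hi=5 ⇒ [6, 17, 13, 5, 12, 3, 16]
6<13: swap(0,0), lo=1 mid=1 ⇒ [6, 17, 13, 5, 12, 3, 16]
17>13: swap(1,5), hi=4 ⇒ [6, 3, 13, 5, 12, 17, 16]
3<13: swap(1,1), lo=2 mid=2 ⇒ [6, 3, 13, 5, 12, 17, 16]
13=13: mid=3
5<13: swap(2,3), lo=3 mid=4 ⇒ [6, 3, 5, 13, 12, 17, 16]
12<13: swap(3,4), lo=4 mid=5 ⇒ [6, 3, 5, 12, 13, 17, 16]
done. lo=4 hi=4; data=[6, 3, 5, 12, 13, 17, 16]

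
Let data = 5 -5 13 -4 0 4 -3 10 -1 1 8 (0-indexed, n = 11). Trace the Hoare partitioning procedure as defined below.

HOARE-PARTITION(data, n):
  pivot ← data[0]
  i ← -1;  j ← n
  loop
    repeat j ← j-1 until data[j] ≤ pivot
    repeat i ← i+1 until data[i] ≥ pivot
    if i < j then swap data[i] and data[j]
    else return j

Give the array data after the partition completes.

1 -5 -1 -4 0 4 -3 10 13 5 8

pivot=5
j stops at 9 (1), i stops at 0 (5); swap ⇒ 1 -5 13 -4 0 4 -3 10 -1 5 8
j stops at 8 (-1), i stops at 2 (13); swap ⇒ 1 -5 -1 -4 0 4 -3 10 13 5 8
j stops at 6, i stops at 7; i≥j ⇒ return 6. data=1 -5 -1 -4 0 4 -3 10 13 5 8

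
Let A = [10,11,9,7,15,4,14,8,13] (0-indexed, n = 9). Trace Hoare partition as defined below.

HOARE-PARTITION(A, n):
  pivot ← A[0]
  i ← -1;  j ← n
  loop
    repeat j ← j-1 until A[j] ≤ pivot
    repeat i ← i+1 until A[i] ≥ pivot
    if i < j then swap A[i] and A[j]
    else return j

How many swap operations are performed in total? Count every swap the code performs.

pivot = A[0] = 10; i = -1, j = 9
j→7 (A[7]=8≤10), i→0 (A[0]=10≥10); i<j, swap → [8,11,9,7,15,4,14,10,13]
j→5 (A[5]=4≤10), i→1 (A[1]=11≥10); i<j, swap → [8,4,9,7,15,11,14,10,13]
j→3, i→4; i≥j, return j=3. A = [8,4,9,7,15,11,14,10,13]

2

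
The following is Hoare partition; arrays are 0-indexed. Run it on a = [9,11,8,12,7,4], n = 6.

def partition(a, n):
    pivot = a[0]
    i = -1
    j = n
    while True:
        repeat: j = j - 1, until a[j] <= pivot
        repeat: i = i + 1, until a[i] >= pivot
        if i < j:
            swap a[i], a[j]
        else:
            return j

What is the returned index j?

pivot = a[0] = 9; i = -1, j = 6
j→5 (a[5]=4≤9), i→0 (a[0]=9≥9); i<j, swap → [4,11,8,12,7,9]
j→4 (a[4]=7≤9), i→1 (a[1]=11≥9); i<j, swap → [4,7,8,12,11,9]
j→2, i→3; i≥j, return j=2. a = [4,7,8,12,11,9]

2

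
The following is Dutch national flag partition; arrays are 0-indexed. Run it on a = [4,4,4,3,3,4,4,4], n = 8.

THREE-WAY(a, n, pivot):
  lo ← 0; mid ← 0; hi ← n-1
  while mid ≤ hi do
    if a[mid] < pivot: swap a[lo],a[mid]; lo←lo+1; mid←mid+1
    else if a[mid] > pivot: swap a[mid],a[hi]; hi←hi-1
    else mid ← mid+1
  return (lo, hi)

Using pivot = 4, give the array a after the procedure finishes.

[3,3,4,4,4,4,4,4]

lo=0 mid=0 hi=7
4=4: mid=1
4=4: mid=2
4=4: mid=3
3<4: swap(0,3), lo=1 mid=4 ⇒ [3,4,4,4,3,4,4,4]
3<4: swap(1,4), lo=2 mid=5 ⇒ [3,3,4,4,4,4,4,4]
4=4: mid=6
4=4: mid=7
4=4: mid=8
done. lo=2 hi=7; a=[3,3,4,4,4,4,4,4]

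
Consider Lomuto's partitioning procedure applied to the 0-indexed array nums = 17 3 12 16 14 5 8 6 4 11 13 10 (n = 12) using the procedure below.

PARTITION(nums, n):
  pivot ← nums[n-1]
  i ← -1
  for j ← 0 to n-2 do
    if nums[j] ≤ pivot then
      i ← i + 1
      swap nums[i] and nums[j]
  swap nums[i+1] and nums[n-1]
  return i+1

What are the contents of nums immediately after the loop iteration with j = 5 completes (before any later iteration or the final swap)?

3 5 12 16 14 17 8 6 4 11 13 10

pivot = nums[11] = 10; i = -1
j=0: nums[0]=17 > 10 → no swap
j=1: nums[1]=3 ≤ 10 → i=0, swap nums[0],nums[1] → 3 17 12 16 14 5 8 6 4 11 13 10
j=2: nums[2]=12 > 10 → no swap
j=3: nums[3]=16 > 10 → no swap
j=4: nums[4]=14 > 10 → no swap
j=5: nums[5]=5 ≤ 10 → i=1, swap nums[1],nums[5] → 3 5 12 16 14 17 8 6 4 11 13 10
(after j=5) nums = 3 5 12 16 14 17 8 6 4 11 13 10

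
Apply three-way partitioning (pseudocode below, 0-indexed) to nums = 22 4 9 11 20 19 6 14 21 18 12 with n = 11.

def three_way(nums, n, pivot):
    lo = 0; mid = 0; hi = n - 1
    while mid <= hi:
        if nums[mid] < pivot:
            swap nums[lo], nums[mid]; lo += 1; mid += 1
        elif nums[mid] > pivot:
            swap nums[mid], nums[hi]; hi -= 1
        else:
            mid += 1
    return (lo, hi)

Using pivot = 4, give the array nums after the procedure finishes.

pivot = 4; lo=0, mid=0, hi=10
nums[mid]=22>4: swap nums[0],nums[10]; hi=9 → 12 4 9 11 20 19 6 14 21 18 22
nums[mid]=12>4: swap nums[0],nums[9]; hi=8 → 18 4 9 11 20 19 6 14 21 12 22
nums[mid]=18>4: swap nums[0],nums[8]; hi=7 → 21 4 9 11 20 19 6 14 18 12 22
nums[mid]=21>4: swap nums[0],nums[7]; hi=6 → 14 4 9 11 20 19 6 21 18 12 22
nums[mid]=14>4: swap nums[0],nums[6]; hi=5 → 6 4 9 11 20 19 14 21 18 12 22
nums[mid]=6>4: swap nums[0],nums[5]; hi=4 → 19 4 9 11 20 6 14 21 18 12 22
nums[mid]=19>4: swap nums[0],nums[4]; hi=3 → 20 4 9 11 19 6 14 21 18 12 22
nums[mid]=20>4: swap nums[0],nums[3]; hi=2 → 11 4 9 20 19 6 14 21 18 12 22
nums[mid]=11>4: swap nums[0],nums[2]; hi=1 → 9 4 11 20 19 6 14 21 18 12 22
nums[mid]=9>4: swap nums[0],nums[1]; hi=0 → 4 9 11 20 19 6 14 21 18 12 22
nums[mid]=4=4: mid=1
end: lo=0, hi=0; nums = 4 9 11 20 19 6 14 21 18 12 22

4 9 11 20 19 6 14 21 18 12 22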